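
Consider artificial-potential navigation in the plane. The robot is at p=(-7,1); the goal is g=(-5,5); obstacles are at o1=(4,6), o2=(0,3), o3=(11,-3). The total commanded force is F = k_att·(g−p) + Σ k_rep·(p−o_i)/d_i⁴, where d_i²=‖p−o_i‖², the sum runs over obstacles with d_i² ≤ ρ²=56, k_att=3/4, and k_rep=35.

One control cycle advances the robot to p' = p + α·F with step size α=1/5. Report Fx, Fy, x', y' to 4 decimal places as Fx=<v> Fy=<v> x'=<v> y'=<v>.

F_att = 3/4·(g−p) = 3/4·(2,4) = (1.5000,3.0000)
o1: d²=146 > ρ²=56 → inactive
o2: d²=53 ≤ ρ²=56; F_rep = 35·(-7,-2)/53² = (-0.0872,-0.0249)
o3: d²=340 > ρ²=56 → inactive
F = F_att + ΣF_rep = (1.4128,2.9751)
p' = p + 1/5·F = (-6.7174,1.5950)

Fx=1.4128 Fy=2.9751 x'=-6.7174 y'=1.5950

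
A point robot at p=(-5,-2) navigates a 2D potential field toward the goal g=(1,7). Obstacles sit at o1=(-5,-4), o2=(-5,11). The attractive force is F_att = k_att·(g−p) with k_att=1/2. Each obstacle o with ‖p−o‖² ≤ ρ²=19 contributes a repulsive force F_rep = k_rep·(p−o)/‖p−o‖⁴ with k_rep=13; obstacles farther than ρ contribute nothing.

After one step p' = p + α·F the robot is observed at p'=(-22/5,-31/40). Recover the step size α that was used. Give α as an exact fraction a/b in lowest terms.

α = 1/5

F_att = 1/2·(g−p) = 1/2·(6,9) = (3.0000,4.5000)
o1: d²=4 ≤ ρ²=19; F_rep = 13·(0,2)/4² = (0.0000,1.6250)
o2: d²=169 > ρ²=19 → inactive
F = F_att + ΣF_rep = (3.0000,6.1250)
Δp = p'−p = (0.6000,1.2250); α = Δx/Fx = (3/5) / (3) = 1/5
check: Δy/Fy = (49/40) / (49/8) = 1/5 ✓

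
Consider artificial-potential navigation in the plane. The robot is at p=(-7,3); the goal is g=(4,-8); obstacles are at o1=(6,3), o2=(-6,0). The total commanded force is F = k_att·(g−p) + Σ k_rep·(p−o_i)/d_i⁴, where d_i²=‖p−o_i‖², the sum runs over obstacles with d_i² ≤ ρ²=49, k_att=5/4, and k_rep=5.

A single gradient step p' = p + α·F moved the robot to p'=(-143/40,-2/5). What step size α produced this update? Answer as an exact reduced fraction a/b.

α = 1/4

F_att = 5/4·(g−p) = 5/4·(11,-11) = (13.7500,-13.7500)
o1: d²=169 > ρ²=49 → inactive
o2: d²=10 ≤ ρ²=49; F_rep = 5·(-1,3)/10² = (-0.0500,0.1500)
F = F_att + ΣF_rep = (13.7000,-13.6000)
Δp = p'−p = (3.4250,-3.4000); α = Δx/Fx = (137/40) / (137/10) = 1/4
check: Δy/Fy = (-17/5) / (-68/5) = 1/4 ✓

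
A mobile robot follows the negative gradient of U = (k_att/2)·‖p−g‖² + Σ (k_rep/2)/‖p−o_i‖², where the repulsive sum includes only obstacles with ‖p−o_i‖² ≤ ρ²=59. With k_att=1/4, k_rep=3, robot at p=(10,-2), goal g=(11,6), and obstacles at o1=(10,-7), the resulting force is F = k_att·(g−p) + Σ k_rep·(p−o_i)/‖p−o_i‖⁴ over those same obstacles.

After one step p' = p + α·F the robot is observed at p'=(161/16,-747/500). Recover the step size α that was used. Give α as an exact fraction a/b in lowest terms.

F_att = 1/4·(g−p) = 1/4·(1,8) = (0.2500,2.0000)
o1: d²=25 ≤ ρ²=59; F_rep = 3·(0,5)/25² = (0.0000,0.0240)
F = F_att + ΣF_rep = (0.2500,2.0240)
Δp = p'−p = (0.0625,0.5060); α = Δx/Fx = (1/16) / (1/4) = 1/4
check: Δy/Fy = (253/500) / (253/125) = 1/4 ✓

α = 1/4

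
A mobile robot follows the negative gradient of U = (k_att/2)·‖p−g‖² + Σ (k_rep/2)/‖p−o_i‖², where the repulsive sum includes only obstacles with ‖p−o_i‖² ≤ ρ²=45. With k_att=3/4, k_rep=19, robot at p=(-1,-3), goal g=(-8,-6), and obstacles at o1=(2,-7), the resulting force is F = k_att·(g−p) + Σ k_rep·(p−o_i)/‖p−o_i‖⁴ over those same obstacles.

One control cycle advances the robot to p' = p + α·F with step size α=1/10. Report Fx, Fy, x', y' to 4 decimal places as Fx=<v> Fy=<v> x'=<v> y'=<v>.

F_att = 3/4·(g−p) = 3/4·(-7,-3) = (-5.2500,-2.2500)
o1: d²=25 ≤ ρ²=45; F_rep = 19·(-3,4)/25² = (-0.0912,0.1216)
F = F_att + ΣF_rep = (-5.3412,-2.1284)
p' = p + 1/10·F = (-1.5341,-3.2128)

Fx=-5.3412 Fy=-2.1284 x'=-1.5341 y'=-3.2128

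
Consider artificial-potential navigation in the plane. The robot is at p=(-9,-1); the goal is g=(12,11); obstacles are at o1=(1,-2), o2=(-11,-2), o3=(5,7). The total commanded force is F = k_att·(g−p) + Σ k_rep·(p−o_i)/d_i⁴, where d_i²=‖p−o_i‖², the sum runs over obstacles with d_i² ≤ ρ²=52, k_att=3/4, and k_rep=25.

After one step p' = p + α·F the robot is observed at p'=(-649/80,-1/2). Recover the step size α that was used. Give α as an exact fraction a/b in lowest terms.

F_att = 3/4·(g−p) = 3/4·(21,12) = (15.7500,9.0000)
o1: d²=101 > ρ²=52 → inactive
o2: d²=5 ≤ ρ²=52; F_rep = 25·(2,1)/5² = (2.0000,1.0000)
o3: d²=260 > ρ²=52 → inactive
F = F_att + ΣF_rep = (17.7500,10.0000)
Δp = p'−p = (0.8875,0.5000); α = Δx/Fx = (71/80) / (71/4) = 1/20
check: Δy/Fy = (1/2) / (10) = 1/20 ✓

α = 1/20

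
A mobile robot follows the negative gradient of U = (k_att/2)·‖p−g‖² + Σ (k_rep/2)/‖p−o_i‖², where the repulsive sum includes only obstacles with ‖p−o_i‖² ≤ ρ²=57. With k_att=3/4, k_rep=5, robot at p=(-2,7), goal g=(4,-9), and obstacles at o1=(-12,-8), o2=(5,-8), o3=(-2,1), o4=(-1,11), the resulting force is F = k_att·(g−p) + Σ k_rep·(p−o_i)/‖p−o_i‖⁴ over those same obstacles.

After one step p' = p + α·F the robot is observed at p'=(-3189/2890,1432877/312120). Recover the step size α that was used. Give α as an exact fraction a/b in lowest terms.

F_att = 3/4·(g−p) = 3/4·(6,-16) = (4.5000,-12.0000)
o1: d²=325 > ρ²=57 → inactive
o2: d²=274 > ρ²=57 → inactive
o3: d²=36 ≤ ρ²=57; F_rep = 5·(0,6)/36² = (0.0000,0.0231)
o4: d²=17 ≤ ρ²=57; F_rep = 5·(-1,-4)/17² = (-0.0173,-0.0692)
F = F_att + ΣF_rep = (4.4827,-12.0461)
Δp = p'−p = (0.8965,-2.4092); α = Δx/Fx = (2591/2890) / (2591/578) = 1/5
check: Δy/Fy = (-751963/312120) / (-751963/62424) = 1/5 ✓

α = 1/5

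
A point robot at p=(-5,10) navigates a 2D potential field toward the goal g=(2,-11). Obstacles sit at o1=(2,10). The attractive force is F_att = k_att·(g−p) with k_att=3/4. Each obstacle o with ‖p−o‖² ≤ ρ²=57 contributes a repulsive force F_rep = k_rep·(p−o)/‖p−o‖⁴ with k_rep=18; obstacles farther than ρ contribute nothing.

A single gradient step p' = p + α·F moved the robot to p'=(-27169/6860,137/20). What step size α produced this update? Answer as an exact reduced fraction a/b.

F_att = 3/4·(g−p) = 3/4·(7,-21) = (5.2500,-15.7500)
o1: d²=49 ≤ ρ²=57; F_rep = 18·(-7,0)/49² = (-0.0525,0.0000)
F = F_att + ΣF_rep = (5.1975,-15.7500)
Δp = p'−p = (1.0395,-3.1500); α = Δx/Fx = (7131/6860) / (7131/1372) = 1/5
check: Δy/Fy = (-63/20) / (-63/4) = 1/5 ✓

α = 1/5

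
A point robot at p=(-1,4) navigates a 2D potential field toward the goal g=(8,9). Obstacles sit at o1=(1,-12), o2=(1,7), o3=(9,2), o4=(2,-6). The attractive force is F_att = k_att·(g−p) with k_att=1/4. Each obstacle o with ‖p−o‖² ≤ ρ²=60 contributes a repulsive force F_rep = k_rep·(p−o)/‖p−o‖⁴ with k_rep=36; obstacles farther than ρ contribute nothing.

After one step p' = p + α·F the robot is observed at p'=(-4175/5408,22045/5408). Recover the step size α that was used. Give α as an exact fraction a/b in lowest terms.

α = 1/8

F_att = 1/4·(g−p) = 1/4·(9,5) = (2.2500,1.2500)
o1: d²=260 > ρ²=60 → inactive
o2: d²=13 ≤ ρ²=60; F_rep = 36·(-2,-3)/13² = (-0.4260,-0.6391)
o3: d²=104 > ρ²=60 → inactive
o4: d²=109 > ρ²=60 → inactive
F = F_att + ΣF_rep = (1.8240,0.6109)
Δp = p'−p = (0.2280,0.0764); α = Δx/Fx = (1233/5408) / (1233/676) = 1/8
check: Δy/Fy = (413/5408) / (413/676) = 1/8 ✓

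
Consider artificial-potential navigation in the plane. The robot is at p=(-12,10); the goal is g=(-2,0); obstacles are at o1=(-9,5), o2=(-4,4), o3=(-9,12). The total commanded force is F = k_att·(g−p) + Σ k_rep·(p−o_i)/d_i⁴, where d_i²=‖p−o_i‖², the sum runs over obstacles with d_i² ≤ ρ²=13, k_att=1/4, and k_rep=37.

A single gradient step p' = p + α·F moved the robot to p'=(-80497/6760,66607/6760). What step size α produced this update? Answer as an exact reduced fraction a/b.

F_att = 1/4·(g−p) = 1/4·(10,-10) = (2.5000,-2.5000)
o1: d²=34 > ρ²=13 → inactive
o2: d²=100 > ρ²=13 → inactive
o3: d²=13 ≤ ρ²=13; F_rep = 37·(-3,-2)/13² = (-0.6568,-0.4379)
F = F_att + ΣF_rep = (1.8432,-2.9379)
Δp = p'−p = (0.0922,-0.1469); α = Δx/Fx = (623/6760) / (623/338) = 1/20
check: Δy/Fy = (-993/6760) / (-993/338) = 1/20 ✓

α = 1/20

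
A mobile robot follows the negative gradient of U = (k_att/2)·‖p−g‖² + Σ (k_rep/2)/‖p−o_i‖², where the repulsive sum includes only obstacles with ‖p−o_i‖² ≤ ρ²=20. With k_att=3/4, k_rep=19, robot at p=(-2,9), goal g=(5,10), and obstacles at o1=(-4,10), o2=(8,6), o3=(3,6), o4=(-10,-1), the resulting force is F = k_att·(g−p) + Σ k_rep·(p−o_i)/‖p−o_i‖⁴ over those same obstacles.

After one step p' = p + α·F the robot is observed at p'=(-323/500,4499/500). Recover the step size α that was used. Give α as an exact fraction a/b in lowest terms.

F_att = 3/4·(g−p) = 3/4·(7,1) = (5.2500,0.7500)
o1: d²=5 ≤ ρ²=20; F_rep = 19·(2,-1)/5² = (1.5200,-0.7600)
o2: d²=109 > ρ²=20 → inactive
o3: d²=34 > ρ²=20 → inactive
o4: d²=164 > ρ²=20 → inactive
F = F_att + ΣF_rep = (6.7700,-0.0100)
Δp = p'−p = (1.3540,-0.0020); α = Δx/Fx = (677/500) / (677/100) = 1/5
check: Δy/Fy = (-1/500) / (-1/100) = 1/5 ✓

α = 1/5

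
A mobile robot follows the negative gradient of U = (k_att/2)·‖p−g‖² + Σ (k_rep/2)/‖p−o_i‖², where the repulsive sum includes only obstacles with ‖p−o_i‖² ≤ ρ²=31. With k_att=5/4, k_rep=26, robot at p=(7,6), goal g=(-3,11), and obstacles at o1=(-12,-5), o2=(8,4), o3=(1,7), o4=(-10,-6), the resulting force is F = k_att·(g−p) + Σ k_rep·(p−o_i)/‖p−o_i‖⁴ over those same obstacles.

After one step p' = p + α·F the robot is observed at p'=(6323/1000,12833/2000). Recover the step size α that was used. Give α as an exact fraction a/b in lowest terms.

α = 1/20

F_att = 5/4·(g−p) = 5/4·(-10,5) = (-12.5000,6.2500)
o1: d²=482 > ρ²=31 → inactive
o2: d²=5 ≤ ρ²=31; F_rep = 26·(-1,2)/5² = (-1.0400,2.0800)
o3: d²=37 > ρ²=31 → inactive
o4: d²=433 > ρ²=31 → inactive
F = F_att + ΣF_rep = (-13.5400,8.3300)
Δp = p'−p = (-0.6770,0.4165); α = Δx/Fx = (-677/1000) / (-677/50) = 1/20
check: Δy/Fy = (833/2000) / (833/100) = 1/20 ✓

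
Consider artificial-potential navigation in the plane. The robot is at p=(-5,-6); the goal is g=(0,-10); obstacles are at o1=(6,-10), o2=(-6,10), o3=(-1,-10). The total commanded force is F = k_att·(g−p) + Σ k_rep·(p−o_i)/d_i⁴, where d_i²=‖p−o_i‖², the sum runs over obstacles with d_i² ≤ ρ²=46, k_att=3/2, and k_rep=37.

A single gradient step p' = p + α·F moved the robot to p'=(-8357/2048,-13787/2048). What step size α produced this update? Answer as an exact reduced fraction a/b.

α = 1/8

F_att = 3/2·(g−p) = 3/2·(5,-4) = (7.5000,-6.0000)
o1: d²=137 > ρ²=46 → inactive
o2: d²=257 > ρ²=46 → inactive
o3: d²=32 ≤ ρ²=46; F_rep = 37·(-4,4)/32² = (-0.1445,0.1445)
F = F_att + ΣF_rep = (7.3555,-5.8555)
Δp = p'−p = (0.9194,-0.7319); α = Δx/Fx = (1883/2048) / (1883/256) = 1/8
check: Δy/Fy = (-1499/2048) / (-1499/256) = 1/8 ✓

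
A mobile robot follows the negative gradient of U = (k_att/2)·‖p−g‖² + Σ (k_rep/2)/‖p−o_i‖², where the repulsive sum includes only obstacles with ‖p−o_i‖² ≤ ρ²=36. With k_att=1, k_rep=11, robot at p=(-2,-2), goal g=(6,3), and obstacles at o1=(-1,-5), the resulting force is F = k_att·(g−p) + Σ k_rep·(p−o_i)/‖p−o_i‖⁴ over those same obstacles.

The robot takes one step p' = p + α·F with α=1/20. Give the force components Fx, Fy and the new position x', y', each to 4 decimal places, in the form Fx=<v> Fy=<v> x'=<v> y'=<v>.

Fx=7.8900 Fy=5.3300 x'=-1.6055 y'=-1.7335

F_att = 1·(g−p) = 1·(8,5) = (8.0000,5.0000)
o1: d²=10 ≤ ρ²=36; F_rep = 11·(-1,3)/10² = (-0.1100,0.3300)
F = F_att + ΣF_rep = (7.8900,5.3300)
p' = p + 1/20·F = (-1.6055,-1.7335)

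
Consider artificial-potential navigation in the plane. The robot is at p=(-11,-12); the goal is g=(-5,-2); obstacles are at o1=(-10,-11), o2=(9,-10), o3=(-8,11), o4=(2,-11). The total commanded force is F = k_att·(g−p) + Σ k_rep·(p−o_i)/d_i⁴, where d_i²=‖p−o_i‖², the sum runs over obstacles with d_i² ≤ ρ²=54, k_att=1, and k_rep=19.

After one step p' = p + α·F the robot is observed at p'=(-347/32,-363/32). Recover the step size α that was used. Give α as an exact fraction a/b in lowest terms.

F_att = 1·(g−p) = 1·(6,10) = (6.0000,10.0000)
o1: d²=2 ≤ ρ²=54; F_rep = 19·(-1,-1)/2² = (-4.7500,-4.7500)
o2: d²=404 > ρ²=54 → inactive
o3: d²=538 > ρ²=54 → inactive
o4: d²=170 > ρ²=54 → inactive
F = F_att + ΣF_rep = (1.2500,5.2500)
Δp = p'−p = (0.1562,0.6562); α = Δx/Fx = (5/32) / (5/4) = 1/8
check: Δy/Fy = (21/32) / (21/4) = 1/8 ✓

α = 1/8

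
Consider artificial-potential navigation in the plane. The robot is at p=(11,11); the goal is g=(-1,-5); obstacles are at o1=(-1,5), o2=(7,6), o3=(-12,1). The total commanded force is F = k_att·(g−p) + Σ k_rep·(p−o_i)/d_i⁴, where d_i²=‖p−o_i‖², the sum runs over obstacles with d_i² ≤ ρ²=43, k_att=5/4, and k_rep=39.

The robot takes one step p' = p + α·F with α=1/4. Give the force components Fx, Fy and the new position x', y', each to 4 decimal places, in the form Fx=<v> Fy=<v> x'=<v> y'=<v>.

Fx=-14.9072 Fy=-19.8840 x'=7.2732 y'=6.0290

F_att = 5/4·(g−p) = 5/4·(-12,-16) = (-15.0000,-20.0000)
o1: d²=180 > ρ²=43 → inactive
o2: d²=41 ≤ ρ²=43; F_rep = 39·(4,5)/41² = (0.0928,0.1160)
o3: d²=629 > ρ²=43 → inactive
F = F_att + ΣF_rep = (-14.9072,-19.8840)
p' = p + 1/4·F = (7.2732,6.0290)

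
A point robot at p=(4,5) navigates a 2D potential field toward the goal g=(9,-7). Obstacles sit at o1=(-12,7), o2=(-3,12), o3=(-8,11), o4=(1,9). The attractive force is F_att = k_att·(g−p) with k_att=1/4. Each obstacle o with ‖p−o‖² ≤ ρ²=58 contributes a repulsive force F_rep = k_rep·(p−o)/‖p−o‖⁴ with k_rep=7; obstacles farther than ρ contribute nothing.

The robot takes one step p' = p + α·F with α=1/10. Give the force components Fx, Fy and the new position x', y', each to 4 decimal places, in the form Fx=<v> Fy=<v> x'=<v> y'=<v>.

Fx=1.2836 Fy=-3.0448 x'=4.1284 y'=4.6955

F_att = 1/4·(g−p) = 1/4·(5,-12) = (1.2500,-3.0000)
o1: d²=260 > ρ²=58 → inactive
o2: d²=98 > ρ²=58 → inactive
o3: d²=180 > ρ²=58 → inactive
o4: d²=25 ≤ ρ²=58; F_rep = 7·(3,-4)/25² = (0.0336,-0.0448)
F = F_att + ΣF_rep = (1.2836,-3.0448)
p' = p + 1/10·F = (4.1284,4.6955)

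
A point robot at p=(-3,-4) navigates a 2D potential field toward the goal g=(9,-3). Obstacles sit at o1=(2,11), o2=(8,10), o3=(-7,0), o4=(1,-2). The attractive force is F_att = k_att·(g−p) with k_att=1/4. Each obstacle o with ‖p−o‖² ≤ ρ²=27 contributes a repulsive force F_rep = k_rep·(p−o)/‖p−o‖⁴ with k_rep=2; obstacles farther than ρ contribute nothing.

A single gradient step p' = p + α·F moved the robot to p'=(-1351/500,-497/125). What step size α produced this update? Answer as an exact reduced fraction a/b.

α = 1/10

F_att = 1/4·(g−p) = 1/4·(12,1) = (3.0000,0.2500)
o1: d²=250 > ρ²=27 → inactive
o2: d²=317 > ρ²=27 → inactive
o3: d²=32 > ρ²=27 → inactive
o4: d²=20 ≤ ρ²=27; F_rep = 2·(-4,-2)/20² = (-0.0200,-0.0100)
F = F_att + ΣF_rep = (2.9800,0.2400)
Δp = p'−p = (0.2980,0.0240); α = Δx/Fx = (149/500) / (149/50) = 1/10
check: Δy/Fy = (3/125) / (6/25) = 1/10 ✓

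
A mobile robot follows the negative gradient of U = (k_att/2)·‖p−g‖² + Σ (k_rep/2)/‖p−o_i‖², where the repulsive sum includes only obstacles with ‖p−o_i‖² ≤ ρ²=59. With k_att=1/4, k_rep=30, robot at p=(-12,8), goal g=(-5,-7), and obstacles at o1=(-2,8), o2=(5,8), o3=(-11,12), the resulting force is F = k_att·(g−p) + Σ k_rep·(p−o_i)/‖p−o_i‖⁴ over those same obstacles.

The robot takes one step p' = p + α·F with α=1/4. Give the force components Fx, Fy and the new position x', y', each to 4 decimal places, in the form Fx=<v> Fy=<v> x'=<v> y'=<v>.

Fx=1.6462 Fy=-4.1652 x'=-11.5885 y'=6.9587

F_att = 1/4·(g−p) = 1/4·(7,-15) = (1.7500,-3.7500)
o1: d²=100 > ρ²=59 → inactive
o2: d²=289 > ρ²=59 → inactive
o3: d²=17 ≤ ρ²=59; F_rep = 30·(-1,-4)/17² = (-0.1038,-0.4152)
F = F_att + ΣF_rep = (1.6462,-4.1652)
p' = p + 1/4·F = (-11.5885,6.9587)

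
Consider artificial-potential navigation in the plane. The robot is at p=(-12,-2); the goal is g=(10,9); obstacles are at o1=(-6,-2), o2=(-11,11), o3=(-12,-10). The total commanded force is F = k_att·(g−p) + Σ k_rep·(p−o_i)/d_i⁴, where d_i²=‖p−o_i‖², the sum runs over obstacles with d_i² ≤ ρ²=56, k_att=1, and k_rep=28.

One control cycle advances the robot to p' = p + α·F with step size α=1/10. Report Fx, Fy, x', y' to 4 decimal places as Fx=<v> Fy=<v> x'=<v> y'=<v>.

Fx=21.8704 Fy=11.0000 x'=-9.8130 y'=-0.9000

F_att = 1·(g−p) = 1·(22,11) = (22.0000,11.0000)
o1: d²=36 ≤ ρ²=56; F_rep = 28·(-6,0)/36² = (-0.1296,0.0000)
o2: d²=170 > ρ²=56 → inactive
o3: d²=64 > ρ²=56 → inactive
F = F_att + ΣF_rep = (21.8704,11.0000)
p' = p + 1/10·F = (-9.8130,-0.9000)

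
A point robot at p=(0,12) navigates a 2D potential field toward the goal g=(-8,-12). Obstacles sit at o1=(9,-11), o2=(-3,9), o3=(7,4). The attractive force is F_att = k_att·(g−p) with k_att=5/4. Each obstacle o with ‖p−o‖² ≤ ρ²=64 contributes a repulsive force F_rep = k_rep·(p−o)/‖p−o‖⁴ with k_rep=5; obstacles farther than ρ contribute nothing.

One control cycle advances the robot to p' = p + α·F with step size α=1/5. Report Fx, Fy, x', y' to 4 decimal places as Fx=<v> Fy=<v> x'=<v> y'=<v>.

Fx=-9.9537 Fy=-29.9537 x'=-1.9907 y'=6.0093

F_att = 5/4·(g−p) = 5/4·(-8,-24) = (-10.0000,-30.0000)
o1: d²=610 > ρ²=64 → inactive
o2: d²=18 ≤ ρ²=64; F_rep = 5·(3,3)/18² = (0.0463,0.0463)
o3: d²=113 > ρ²=64 → inactive
F = F_att + ΣF_rep = (-9.9537,-29.9537)
p' = p + 1/5·F = (-1.9907,6.0093)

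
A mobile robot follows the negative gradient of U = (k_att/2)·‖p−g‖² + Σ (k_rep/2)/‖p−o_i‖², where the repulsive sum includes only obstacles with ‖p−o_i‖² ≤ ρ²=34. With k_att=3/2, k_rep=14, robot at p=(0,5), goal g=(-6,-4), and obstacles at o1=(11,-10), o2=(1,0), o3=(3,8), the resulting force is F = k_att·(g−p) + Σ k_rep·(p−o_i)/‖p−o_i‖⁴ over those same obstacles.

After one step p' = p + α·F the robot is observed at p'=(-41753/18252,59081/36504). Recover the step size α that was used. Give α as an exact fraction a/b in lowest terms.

F_att = 3/2·(g−p) = 3/2·(-6,-9) = (-9.0000,-13.5000)
o1: d²=346 > ρ²=34 → inactive
o2: d²=26 ≤ ρ²=34; F_rep = 14·(-1,5)/26² = (-0.0207,0.1036)
o3: d²=18 ≤ ρ²=34; F_rep = 14·(-3,-3)/18² = (-0.1296,-0.1296)
F = F_att + ΣF_rep = (-9.1503,-13.5261)
Δp = p'−p = (-2.2876,-3.3815); α = Δx/Fx = (-41753/18252) / (-41753/4563) = 1/4
check: Δy/Fy = (-123439/36504) / (-123439/9126) = 1/4 ✓

α = 1/4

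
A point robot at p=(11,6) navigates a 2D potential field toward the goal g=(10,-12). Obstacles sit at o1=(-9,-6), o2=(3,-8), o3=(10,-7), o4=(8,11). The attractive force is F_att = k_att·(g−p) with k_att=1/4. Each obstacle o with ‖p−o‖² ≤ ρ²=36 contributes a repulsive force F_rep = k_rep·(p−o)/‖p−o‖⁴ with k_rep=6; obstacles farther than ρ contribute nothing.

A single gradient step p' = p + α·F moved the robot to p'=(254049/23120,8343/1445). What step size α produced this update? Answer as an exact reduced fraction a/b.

F_att = 1/4·(g−p) = 1/4·(-1,-18) = (-0.2500,-4.5000)
o1: d²=544 > ρ²=36 → inactive
o2: d²=260 > ρ²=36 → inactive
o3: d²=170 > ρ²=36 → inactive
o4: d²=34 ≤ ρ²=36; F_rep = 6·(3,-5)/34² = (0.0156,-0.0260)
F = F_att + ΣF_rep = (-0.2344,-4.5260)
Δp = p'−p = (-0.0117,-0.2263); α = Δx/Fx = (-271/23120) / (-271/1156) = 1/20
check: Δy/Fy = (-327/1445) / (-1308/289) = 1/20 ✓

α = 1/20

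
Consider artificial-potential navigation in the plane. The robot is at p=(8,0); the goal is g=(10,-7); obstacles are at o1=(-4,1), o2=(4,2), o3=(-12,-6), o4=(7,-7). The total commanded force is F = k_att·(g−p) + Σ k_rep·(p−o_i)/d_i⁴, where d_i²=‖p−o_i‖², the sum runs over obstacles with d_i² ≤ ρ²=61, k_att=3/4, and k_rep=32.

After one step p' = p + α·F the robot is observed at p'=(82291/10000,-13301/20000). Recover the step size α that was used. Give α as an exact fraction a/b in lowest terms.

α = 1/8

F_att = 3/4·(g−p) = 3/4·(2,-7) = (1.5000,-5.2500)
o1: d²=145 > ρ²=61 → inactive
o2: d²=20 ≤ ρ²=61; F_rep = 32·(4,-2)/20² = (0.3200,-0.1600)
o3: d²=436 > ρ²=61 → inactive
o4: d²=50 ≤ ρ²=61; F_rep = 32·(1,7)/50² = (0.0128,0.0896)
F = F_att + ΣF_rep = (1.8328,-5.3204)
Δp = p'−p = (0.2291,-0.6651); α = Δx/Fx = (2291/10000) / (2291/1250) = 1/8
check: Δy/Fy = (-13301/20000) / (-13301/2500) = 1/8 ✓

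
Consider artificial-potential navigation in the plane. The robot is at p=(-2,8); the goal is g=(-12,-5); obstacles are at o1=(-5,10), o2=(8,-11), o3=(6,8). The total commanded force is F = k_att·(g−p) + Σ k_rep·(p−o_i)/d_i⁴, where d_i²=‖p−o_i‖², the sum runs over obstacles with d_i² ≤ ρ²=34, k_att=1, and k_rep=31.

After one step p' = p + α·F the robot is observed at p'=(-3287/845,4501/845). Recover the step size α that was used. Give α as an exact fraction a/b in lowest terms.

F_att = 1·(g−p) = 1·(-10,-13) = (-10.0000,-13.0000)
o1: d²=13 ≤ ρ²=34; F_rep = 31·(3,-2)/13² = (0.5503,-0.3669)
o2: d²=461 > ρ²=34 → inactive
o3: d²=64 > ρ²=34 → inactive
F = F_att + ΣF_rep = (-9.4497,-13.3669)
Δp = p'−p = (-1.8899,-2.6734); α = Δx/Fx = (-1597/845) / (-1597/169) = 1/5
check: Δy/Fy = (-2259/845) / (-2259/169) = 1/5 ✓

α = 1/5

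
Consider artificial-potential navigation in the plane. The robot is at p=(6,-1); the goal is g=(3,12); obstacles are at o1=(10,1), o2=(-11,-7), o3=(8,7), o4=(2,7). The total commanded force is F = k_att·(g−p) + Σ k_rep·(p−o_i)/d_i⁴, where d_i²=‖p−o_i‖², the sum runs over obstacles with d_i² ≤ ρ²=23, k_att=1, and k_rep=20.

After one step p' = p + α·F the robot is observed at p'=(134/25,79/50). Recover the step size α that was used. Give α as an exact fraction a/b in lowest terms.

F_att = 1·(g−p) = 1·(-3,13) = (-3.0000,13.0000)
o1: d²=20 ≤ ρ²=23; F_rep = 20·(-4,-2)/20² = (-0.2000,-0.1000)
o2: d²=325 > ρ²=23 → inactive
o3: d²=68 > ρ²=23 → inactive
o4: d²=80 > ρ²=23 → inactive
F = F_att + ΣF_rep = (-3.2000,12.9000)
Δp = p'−p = (-0.6400,2.5800); α = Δx/Fx = (-16/25) / (-16/5) = 1/5
check: Δy/Fy = (129/50) / (129/10) = 1/5 ✓

α = 1/5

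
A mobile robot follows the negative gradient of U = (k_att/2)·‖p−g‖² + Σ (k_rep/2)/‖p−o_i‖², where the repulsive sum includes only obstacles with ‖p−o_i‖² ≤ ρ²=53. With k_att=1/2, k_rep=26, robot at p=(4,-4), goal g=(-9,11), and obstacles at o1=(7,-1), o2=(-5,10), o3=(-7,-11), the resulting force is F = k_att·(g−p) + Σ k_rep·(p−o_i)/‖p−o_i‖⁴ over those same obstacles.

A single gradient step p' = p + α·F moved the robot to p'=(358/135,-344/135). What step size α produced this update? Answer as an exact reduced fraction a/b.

F_att = 1/2·(g−p) = 1/2·(-13,15) = (-6.5000,7.5000)
o1: d²=18 ≤ ρ²=53; F_rep = 26·(-3,-3)/18² = (-0.2407,-0.2407)
o2: d²=277 > ρ²=53 → inactive
o3: d²=170 > ρ²=53 → inactive
F = F_att + ΣF_rep = (-6.7407,7.2593)
Δp = p'−p = (-1.3481,1.4519); α = Δx/Fx = (-182/135) / (-182/27) = 1/5
check: Δy/Fy = (196/135) / (196/27) = 1/5 ✓

α = 1/5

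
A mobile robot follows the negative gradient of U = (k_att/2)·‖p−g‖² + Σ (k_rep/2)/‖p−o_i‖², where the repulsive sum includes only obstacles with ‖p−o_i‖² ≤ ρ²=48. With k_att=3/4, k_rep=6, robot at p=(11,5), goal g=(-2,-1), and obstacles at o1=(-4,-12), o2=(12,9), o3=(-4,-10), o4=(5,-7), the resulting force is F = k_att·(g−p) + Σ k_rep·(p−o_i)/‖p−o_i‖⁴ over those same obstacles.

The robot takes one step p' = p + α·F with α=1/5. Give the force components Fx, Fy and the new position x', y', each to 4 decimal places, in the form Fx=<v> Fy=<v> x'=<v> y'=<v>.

F_att = 3/4·(g−p) = 3/4·(-13,-6) = (-9.7500,-4.5000)
o1: d²=514 > ρ²=48 → inactive
o2: d²=17 ≤ ρ²=48; F_rep = 6·(-1,-4)/17² = (-0.0208,-0.0830)
o3: d²=450 > ρ²=48 → inactive
o4: d²=180 > ρ²=48 → inactive
F = F_att + ΣF_rep = (-9.7708,-4.5830)
p' = p + 1/5·F = (9.0458,4.0834)

Fx=-9.7708 Fy=-4.5830 x'=9.0458 y'=4.0834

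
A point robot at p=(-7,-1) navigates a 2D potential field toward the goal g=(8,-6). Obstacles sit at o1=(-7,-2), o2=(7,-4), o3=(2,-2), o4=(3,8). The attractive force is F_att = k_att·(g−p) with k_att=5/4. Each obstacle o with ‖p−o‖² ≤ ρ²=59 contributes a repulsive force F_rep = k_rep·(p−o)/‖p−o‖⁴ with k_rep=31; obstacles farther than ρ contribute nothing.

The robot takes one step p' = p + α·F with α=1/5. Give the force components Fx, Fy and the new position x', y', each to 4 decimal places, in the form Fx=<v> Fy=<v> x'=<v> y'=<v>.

Fx=18.7500 Fy=24.7500 x'=-3.2500 y'=3.9500

F_att = 5/4·(g−p) = 5/4·(15,-5) = (18.7500,-6.2500)
o1: d²=1 ≤ ρ²=59; F_rep = 31·(0,1)/1² = (0.0000,31.0000)
o2: d²=205 > ρ²=59 → inactive
o3: d²=82 > ρ²=59 → inactive
o4: d²=181 > ρ²=59 → inactive
F = F_att + ΣF_rep = (18.7500,24.7500)
p' = p + 1/5·F = (-3.2500,3.9500)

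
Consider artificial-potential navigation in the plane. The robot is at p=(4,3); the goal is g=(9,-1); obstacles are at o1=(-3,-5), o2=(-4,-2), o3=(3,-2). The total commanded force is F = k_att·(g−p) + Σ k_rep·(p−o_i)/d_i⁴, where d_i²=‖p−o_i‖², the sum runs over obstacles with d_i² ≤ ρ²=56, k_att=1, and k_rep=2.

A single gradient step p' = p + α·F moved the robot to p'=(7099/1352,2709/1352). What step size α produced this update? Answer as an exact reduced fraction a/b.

α = 1/4

F_att = 1·(g−p) = 1·(5,-4) = (5.0000,-4.0000)
o1: d²=113 > ρ²=56 → inactive
o2: d²=89 > ρ²=56 → inactive
o3: d²=26 ≤ ρ²=56; F_rep = 2·(1,5)/26² = (0.0030,0.0148)
F = F_att + ΣF_rep = (5.0030,-3.9852)
Δp = p'−p = (1.2507,-0.9963); α = Δx/Fx = (1691/1352) / (1691/338) = 1/4
check: Δy/Fy = (-1347/1352) / (-1347/338) = 1/4 ✓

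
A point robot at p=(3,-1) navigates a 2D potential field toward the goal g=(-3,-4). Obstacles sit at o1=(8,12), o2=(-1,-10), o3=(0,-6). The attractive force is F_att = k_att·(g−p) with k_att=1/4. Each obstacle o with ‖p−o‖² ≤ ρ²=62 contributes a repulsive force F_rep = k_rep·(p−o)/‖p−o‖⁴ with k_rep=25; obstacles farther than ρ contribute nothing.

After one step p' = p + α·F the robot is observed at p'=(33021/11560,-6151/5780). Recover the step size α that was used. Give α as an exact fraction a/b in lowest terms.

α = 1/10

F_att = 1/4·(g−p) = 1/4·(-6,-3) = (-1.5000,-0.7500)
o1: d²=194 > ρ²=62 → inactive
o2: d²=97 > ρ²=62 → inactive
o3: d²=34 ≤ ρ²=62; F_rep = 25·(3,5)/34² = (0.0649,0.1081)
F = F_att + ΣF_rep = (-1.4351,-0.6419)
Δp = p'−p = (-0.1435,-0.0642); α = Δx/Fx = (-1659/11560) / (-1659/1156) = 1/10
check: Δy/Fy = (-371/5780) / (-371/578) = 1/10 ✓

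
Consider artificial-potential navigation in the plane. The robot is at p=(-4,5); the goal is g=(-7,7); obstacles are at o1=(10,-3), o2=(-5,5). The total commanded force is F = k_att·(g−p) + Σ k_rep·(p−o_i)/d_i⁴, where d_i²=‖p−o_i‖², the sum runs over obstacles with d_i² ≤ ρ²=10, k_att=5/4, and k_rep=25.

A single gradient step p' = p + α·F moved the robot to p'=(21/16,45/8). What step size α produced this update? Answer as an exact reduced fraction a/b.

α = 1/4

F_att = 5/4·(g−p) = 5/4·(-3,2) = (-3.7500,2.5000)
o1: d²=260 > ρ²=10 → inactive
o2: d²=1 ≤ ρ²=10; F_rep = 25·(1,0)/1² = (25.0000,0.0000)
F = F_att + ΣF_rep = (21.2500,2.5000)
Δp = p'−p = (5.3125,0.6250); α = Δx/Fx = (85/16) / (85/4) = 1/4
check: Δy/Fy = (5/8) / (5/2) = 1/4 ✓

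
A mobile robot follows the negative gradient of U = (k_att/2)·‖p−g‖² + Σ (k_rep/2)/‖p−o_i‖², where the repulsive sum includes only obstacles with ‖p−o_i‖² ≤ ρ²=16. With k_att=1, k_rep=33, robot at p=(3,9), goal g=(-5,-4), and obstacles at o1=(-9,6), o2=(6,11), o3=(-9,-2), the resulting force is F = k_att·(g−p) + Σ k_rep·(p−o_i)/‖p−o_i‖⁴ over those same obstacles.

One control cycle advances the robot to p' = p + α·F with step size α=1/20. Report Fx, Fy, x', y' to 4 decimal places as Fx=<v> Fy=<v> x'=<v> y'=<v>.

F_att = 1·(g−p) = 1·(-8,-13) = (-8.0000,-13.0000)
o1: d²=153 > ρ²=16 → inactive
o2: d²=13 ≤ ρ²=16; F_rep = 33·(-3,-2)/13² = (-0.5858,-0.3905)
o3: d²=265 > ρ²=16 → inactive
F = F_att + ΣF_rep = (-8.5858,-13.3905)
p' = p + 1/20·F = (2.5707,8.3305)

Fx=-8.5858 Fy=-13.3905 x'=2.5707 y'=8.3305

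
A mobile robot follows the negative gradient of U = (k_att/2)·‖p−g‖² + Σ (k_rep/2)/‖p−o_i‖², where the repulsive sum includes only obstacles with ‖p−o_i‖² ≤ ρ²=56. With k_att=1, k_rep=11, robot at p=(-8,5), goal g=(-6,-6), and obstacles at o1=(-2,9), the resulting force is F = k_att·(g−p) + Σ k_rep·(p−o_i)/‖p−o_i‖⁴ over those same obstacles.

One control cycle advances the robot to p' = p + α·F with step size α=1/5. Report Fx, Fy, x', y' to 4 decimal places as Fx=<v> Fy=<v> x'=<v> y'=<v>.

F_att = 1·(g−p) = 1·(2,-11) = (2.0000,-11.0000)
o1: d²=52 ≤ ρ²=56; F_rep = 11·(-6,-4)/52² = (-0.0244,-0.0163)
F = F_att + ΣF_rep = (1.9756,-11.0163)
p' = p + 1/5·F = (-7.6049,2.7967)

Fx=1.9756 Fy=-11.0163 x'=-7.6049 y'=2.7967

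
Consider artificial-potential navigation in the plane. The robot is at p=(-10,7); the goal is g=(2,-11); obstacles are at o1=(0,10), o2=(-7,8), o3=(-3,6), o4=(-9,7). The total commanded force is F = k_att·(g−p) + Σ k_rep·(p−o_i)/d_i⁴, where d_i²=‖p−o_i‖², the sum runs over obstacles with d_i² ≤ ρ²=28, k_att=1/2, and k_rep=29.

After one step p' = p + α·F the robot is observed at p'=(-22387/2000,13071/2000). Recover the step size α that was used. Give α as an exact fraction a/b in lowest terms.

F_att = 1/2·(g−p) = 1/2·(12,-18) = (6.0000,-9.0000)
o1: d²=109 > ρ²=28 → inactive
o2: d²=10 ≤ ρ²=28; F_rep = 29·(-3,-1)/10² = (-0.8700,-0.2900)
o3: d²=50 > ρ²=28 → inactive
o4: d²=1 ≤ ρ²=28; F_rep = 29·(-1,0)/1² = (-29.0000,0.0000)
F = F_att + ΣF_rep = (-23.8700,-9.2900)
Δp = p'−p = (-1.1935,-0.4645); α = Δx/Fx = (-2387/2000) / (-2387/100) = 1/20
check: Δy/Fy = (-929/2000) / (-929/100) = 1/20 ✓

α = 1/20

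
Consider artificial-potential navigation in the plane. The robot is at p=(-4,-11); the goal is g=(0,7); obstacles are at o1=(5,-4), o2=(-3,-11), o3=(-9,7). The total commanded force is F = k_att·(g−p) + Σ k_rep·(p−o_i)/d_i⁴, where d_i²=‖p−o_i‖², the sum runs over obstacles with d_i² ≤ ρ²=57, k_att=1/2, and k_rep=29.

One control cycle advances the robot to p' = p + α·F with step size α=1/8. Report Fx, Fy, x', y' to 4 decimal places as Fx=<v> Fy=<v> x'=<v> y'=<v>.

F_att = 1/2·(g−p) = 1/2·(4,18) = (2.0000,9.0000)
o1: d²=130 > ρ²=57 → inactive
o2: d²=1 ≤ ρ²=57; F_rep = 29·(-1,0)/1² = (-29.0000,0.0000)
o3: d²=349 > ρ²=57 → inactive
F = F_att + ΣF_rep = (-27.0000,9.0000)
p' = p + 1/8·F = (-7.3750,-9.8750)

Fx=-27.0000 Fy=9.0000 x'=-7.3750 y'=-9.8750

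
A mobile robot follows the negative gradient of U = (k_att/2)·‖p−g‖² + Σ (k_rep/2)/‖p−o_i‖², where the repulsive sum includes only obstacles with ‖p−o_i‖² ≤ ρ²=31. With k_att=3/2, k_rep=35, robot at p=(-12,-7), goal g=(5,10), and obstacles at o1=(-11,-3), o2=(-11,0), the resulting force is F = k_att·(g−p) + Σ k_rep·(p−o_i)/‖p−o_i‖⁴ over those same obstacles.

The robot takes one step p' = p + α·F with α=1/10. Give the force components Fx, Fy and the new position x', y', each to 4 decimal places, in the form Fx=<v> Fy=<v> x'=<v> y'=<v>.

Fx=25.3789 Fy=25.0156 x'=-9.4621 y'=-4.4984

F_att = 3/2·(g−p) = 3/2·(17,17) = (25.5000,25.5000)
o1: d²=17 ≤ ρ²=31; F_rep = 35·(-1,-4)/17² = (-0.1211,-0.4844)
o2: d²=50 > ρ²=31 → inactive
F = F_att + ΣF_rep = (25.3789,25.0156)
p' = p + 1/10·F = (-9.4621,-4.4984)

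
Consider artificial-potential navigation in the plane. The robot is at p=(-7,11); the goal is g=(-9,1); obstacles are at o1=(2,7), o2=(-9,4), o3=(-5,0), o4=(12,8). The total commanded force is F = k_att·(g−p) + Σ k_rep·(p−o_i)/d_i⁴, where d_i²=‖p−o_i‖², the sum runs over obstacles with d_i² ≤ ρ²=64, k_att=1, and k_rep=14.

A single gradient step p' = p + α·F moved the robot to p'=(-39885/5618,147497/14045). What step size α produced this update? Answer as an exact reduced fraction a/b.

α = 1/20

F_att = 1·(g−p) = 1·(-2,-10) = (-2.0000,-10.0000)
o1: d²=97 > ρ²=64 → inactive
o2: d²=53 ≤ ρ²=64; F_rep = 14·(2,7)/53² = (0.0100,0.0349)
o3: d²=125 > ρ²=64 → inactive
o4: d²=370 > ρ²=64 → inactive
F = F_att + ΣF_rep = (-1.9900,-9.9651)
Δp = p'−p = (-0.0995,-0.4983); α = Δx/Fx = (-559/5618) / (-5590/2809) = 1/20
check: Δy/Fy = (-6998/14045) / (-27992/2809) = 1/20 ✓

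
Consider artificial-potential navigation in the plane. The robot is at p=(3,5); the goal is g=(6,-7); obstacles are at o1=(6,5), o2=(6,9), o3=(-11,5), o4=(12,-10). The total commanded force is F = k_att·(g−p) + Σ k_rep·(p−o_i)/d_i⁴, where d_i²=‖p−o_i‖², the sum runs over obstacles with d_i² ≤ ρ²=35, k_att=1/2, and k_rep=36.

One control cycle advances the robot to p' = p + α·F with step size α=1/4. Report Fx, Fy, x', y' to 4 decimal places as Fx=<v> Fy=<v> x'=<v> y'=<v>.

F_att = 1/2·(g−p) = 1/2·(3,-12) = (1.5000,-6.0000)
o1: d²=9 ≤ ρ²=35; F_rep = 36·(-3,0)/9² = (-1.3333,0.0000)
o2: d²=25 ≤ ρ²=35; F_rep = 36·(-3,-4)/25² = (-0.1728,-0.2304)
o3: d²=196 > ρ²=35 → inactive
o4: d²=306 > ρ²=35 → inactive
F = F_att + ΣF_rep = (-0.0061,-6.2304)
p' = p + 1/4·F = (2.9985,3.4424)

Fx=-0.0061 Fy=-6.2304 x'=2.9985 y'=3.4424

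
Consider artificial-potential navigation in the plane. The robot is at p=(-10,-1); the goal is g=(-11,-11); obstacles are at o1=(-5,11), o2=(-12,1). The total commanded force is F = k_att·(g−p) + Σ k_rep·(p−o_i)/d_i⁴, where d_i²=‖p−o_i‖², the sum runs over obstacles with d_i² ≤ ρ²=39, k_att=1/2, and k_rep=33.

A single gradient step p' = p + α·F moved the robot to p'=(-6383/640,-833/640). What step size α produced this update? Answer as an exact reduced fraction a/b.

F_att = 1/2·(g−p) = 1/2·(-1,-10) = (-0.5000,-5.0000)
o1: d²=169 > ρ²=39 → inactive
o2: d²=8 ≤ ρ²=39; F_rep = 33·(2,-2)/8² = (1.0312,-1.0312)
F = F_att + ΣF_rep = (0.5312,-6.0312)
Δp = p'−p = (0.0266,-0.3016); α = Δx/Fx = (17/640) / (17/32) = 1/20
check: Δy/Fy = (-193/640) / (-193/32) = 1/20 ✓

α = 1/20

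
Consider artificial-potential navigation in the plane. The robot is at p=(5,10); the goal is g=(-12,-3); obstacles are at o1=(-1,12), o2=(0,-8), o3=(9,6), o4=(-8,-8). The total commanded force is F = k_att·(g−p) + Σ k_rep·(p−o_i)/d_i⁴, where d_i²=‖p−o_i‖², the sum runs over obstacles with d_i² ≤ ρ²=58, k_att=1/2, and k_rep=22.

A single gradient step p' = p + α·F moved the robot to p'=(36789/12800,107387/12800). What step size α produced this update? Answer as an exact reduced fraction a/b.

F_att = 1/2·(g−p) = 1/2·(-17,-13) = (-8.5000,-6.5000)
o1: d²=40 ≤ ρ²=58; F_rep = 22·(6,-2)/40² = (0.0825,-0.0275)
o2: d²=349 > ρ²=58 → inactive
o3: d²=32 ≤ ρ²=58; F_rep = 22·(-4,4)/32² = (-0.0859,0.0859)
o4: d²=493 > ρ²=58 → inactive
F = F_att + ΣF_rep = (-8.5034,-6.4416)
Δp = p'−p = (-2.1259,-1.6104); α = Δx/Fx = (-27211/12800) / (-27211/3200) = 1/4
check: Δy/Fy = (-20613/12800) / (-20613/3200) = 1/4 ✓

α = 1/4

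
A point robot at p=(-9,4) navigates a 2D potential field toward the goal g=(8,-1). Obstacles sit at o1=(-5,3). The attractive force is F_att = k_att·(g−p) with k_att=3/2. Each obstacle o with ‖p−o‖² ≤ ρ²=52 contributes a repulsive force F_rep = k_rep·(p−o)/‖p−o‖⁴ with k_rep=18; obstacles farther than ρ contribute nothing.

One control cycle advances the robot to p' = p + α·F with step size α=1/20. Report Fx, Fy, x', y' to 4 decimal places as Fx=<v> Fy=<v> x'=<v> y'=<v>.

F_att = 3/2·(g−p) = 3/2·(17,-5) = (25.5000,-7.5000)
o1: d²=17 ≤ ρ²=52; F_rep = 18·(-4,1)/17² = (-0.2491,0.0623)
F = F_att + ΣF_rep = (25.2509,-7.4377)
p' = p + 1/20·F = (-7.7375,3.6281)

Fx=25.2509 Fy=-7.4377 x'=-7.7375 y'=3.6281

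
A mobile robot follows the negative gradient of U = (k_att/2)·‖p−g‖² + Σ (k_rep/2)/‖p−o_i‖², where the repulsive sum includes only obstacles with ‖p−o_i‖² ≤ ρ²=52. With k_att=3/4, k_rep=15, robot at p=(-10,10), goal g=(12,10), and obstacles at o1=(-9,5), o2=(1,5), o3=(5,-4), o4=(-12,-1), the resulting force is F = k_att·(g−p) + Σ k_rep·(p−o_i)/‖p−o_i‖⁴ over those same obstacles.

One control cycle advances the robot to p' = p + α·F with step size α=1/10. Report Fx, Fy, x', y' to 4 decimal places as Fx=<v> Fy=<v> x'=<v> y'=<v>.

F_att = 3/4·(g−p) = 3/4·(22,0) = (16.5000,0.0000)
o1: d²=26 ≤ ρ²=52; F_rep = 15·(-1,5)/26² = (-0.0222,0.1109)
o2: d²=146 > ρ²=52 → inactive
o3: d²=421 > ρ²=52 → inactive
o4: d²=125 > ρ²=52 → inactive
F = F_att + ΣF_rep = (16.4778,0.1109)
p' = p + 1/10·F = (-8.3522,10.0111)

Fx=16.4778 Fy=0.1109 x'=-8.3522 y'=10.0111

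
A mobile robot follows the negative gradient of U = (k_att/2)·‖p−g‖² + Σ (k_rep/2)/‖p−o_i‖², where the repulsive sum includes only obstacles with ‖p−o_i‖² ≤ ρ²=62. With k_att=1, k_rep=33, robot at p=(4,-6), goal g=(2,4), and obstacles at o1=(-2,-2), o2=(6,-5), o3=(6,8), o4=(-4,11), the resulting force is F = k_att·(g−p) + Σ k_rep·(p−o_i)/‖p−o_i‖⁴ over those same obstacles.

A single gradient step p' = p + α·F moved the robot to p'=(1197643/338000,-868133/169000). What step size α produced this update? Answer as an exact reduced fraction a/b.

α = 1/10

F_att = 1·(g−p) = 1·(-2,10) = (-2.0000,10.0000)
o1: d²=52 ≤ ρ²=62; F_rep = 33·(6,-4)/52² = (0.0732,-0.0488)
o2: d²=5 ≤ ρ²=62; F_rep = 33·(-2,-1)/5² = (-2.6400,-1.3200)
o3: d²=200 > ρ²=62 → inactive
o4: d²=353 > ρ²=62 → inactive
F = F_att + ΣF_rep = (-4.5668,8.6312)
Δp = p'−p = (-0.4567,0.8631); α = Δx/Fx = (-154357/338000) / (-154357/33800) = 1/10
check: Δy/Fy = (145867/169000) / (145867/16900) = 1/10 ✓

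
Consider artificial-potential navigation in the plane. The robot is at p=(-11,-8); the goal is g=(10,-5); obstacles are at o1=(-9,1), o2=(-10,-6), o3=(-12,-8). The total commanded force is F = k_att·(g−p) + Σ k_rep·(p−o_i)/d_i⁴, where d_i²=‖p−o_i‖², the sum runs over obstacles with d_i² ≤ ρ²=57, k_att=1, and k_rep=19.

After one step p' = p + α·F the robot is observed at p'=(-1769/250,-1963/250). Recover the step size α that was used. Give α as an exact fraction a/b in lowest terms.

α = 1/10

F_att = 1·(g−p) = 1·(21,3) = (21.0000,3.0000)
o1: d²=85 > ρ²=57 → inactive
o2: d²=5 ≤ ρ²=57; F_rep = 19·(-1,-2)/5² = (-0.7600,-1.5200)
o3: d²=1 ≤ ρ²=57; F_rep = 19·(1,0)/1² = (19.0000,0.0000)
F = F_att + ΣF_rep = (39.2400,1.4800)
Δp = p'−p = (3.9240,0.1480); α = Δx/Fx = (981/250) / (981/25) = 1/10
check: Δy/Fy = (37/250) / (37/25) = 1/10 ✓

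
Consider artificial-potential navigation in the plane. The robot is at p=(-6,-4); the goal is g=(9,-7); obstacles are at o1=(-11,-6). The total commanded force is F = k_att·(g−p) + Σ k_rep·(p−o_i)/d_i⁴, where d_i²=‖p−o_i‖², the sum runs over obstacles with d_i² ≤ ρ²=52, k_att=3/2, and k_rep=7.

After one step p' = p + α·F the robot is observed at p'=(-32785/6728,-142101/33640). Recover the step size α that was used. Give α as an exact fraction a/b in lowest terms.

F_att = 3/2·(g−p) = 3/2·(15,-3) = (22.5000,-4.5000)
o1: d²=29 ≤ ρ²=52; F_rep = 7·(5,2)/29² = (0.0416,0.0166)
F = F_att + ΣF_rep = (22.5416,-4.4834)
Δp = p'−p = (1.1271,-0.2242); α = Δx/Fx = (7583/6728) / (37915/1682) = 1/20
check: Δy/Fy = (-7541/33640) / (-7541/1682) = 1/20 ✓

α = 1/20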